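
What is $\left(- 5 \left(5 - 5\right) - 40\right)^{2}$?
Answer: $1600$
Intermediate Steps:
$\left(- 5 \left(5 - 5\right) - 40\right)^{2} = \left(\left(-5\right) 0 - 40\right)^{2} = \left(0 - 40\right)^{2} = \left(-40\right)^{2} = 1600$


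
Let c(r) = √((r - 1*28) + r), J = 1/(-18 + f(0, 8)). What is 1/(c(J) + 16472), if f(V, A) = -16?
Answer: 280024/4612555805 - 3*I*√901/4612555805 ≈ 6.0709e-5 - 1.9523e-8*I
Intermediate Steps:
J = -1/34 (J = 1/(-18 - 16) = 1/(-34) = -1/34 ≈ -0.029412)
c(r) = √(-28 + 2*r) (c(r) = √((r - 28) + r) = √((-28 + r) + r) = √(-28 + 2*r))
1/(c(J) + 16472) = 1/(√(-28 + 2*(-1/34)) + 16472) = 1/(√(-28 - 1/17) + 16472) = 1/(√(-477/17) + 16472) = 1/(3*I*√901/17 + 16472) = 1/(16472 + 3*I*√901/17)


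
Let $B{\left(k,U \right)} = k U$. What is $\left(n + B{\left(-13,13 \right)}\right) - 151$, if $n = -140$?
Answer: $-460$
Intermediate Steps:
$B{\left(k,U \right)} = U k$
$\left(n + B{\left(-13,13 \right)}\right) - 151 = \left(-140 + 13 \left(-13\right)\right) - 151 = \left(-140 - 169\right) - 151 = -309 - 151 = -460$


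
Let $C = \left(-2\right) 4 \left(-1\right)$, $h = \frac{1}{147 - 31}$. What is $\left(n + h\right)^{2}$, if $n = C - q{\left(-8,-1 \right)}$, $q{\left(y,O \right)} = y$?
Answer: $\frac{3448449}{13456} \approx 256.28$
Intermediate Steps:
$h = \frac{1}{116} \approx 0.0086207$
$C = 8$ ($C = \left(-8\right) \left(-1\right) = 8$)
$n = 16$ ($n = 8 - -8 = 8 + 8 = 16$)
$\left(n + h\right)^{2} = \left(16 + \frac{1}{116}\right)^{2} = \left(\frac{1857}{116}\right)^{2} = \frac{3448449}{13456}$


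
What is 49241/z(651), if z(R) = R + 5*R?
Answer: 49241/3906 ≈ 12.607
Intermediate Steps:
z(R) = 6*R
49241/z(651) = 49241/((6*651)) = 49241/3906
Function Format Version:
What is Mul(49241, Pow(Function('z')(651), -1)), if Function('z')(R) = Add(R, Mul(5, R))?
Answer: Rational(49241, 3906) ≈ 12.607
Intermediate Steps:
Function('z')(R) = Mul(6, R)
Mul(49241, Pow(Function('z')(651), -1)) = Mul(49241, Pow(Mul(6, 651), -1)) = Mul(49241, Pow(3906, -1)) = Mul(49241, Rational(1, 3906)) = Rational(49241, 3906)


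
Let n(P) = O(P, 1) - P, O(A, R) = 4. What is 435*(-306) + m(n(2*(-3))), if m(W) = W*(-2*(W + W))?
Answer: -133510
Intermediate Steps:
n(P) = 4 - P
m(W) = -4*W² (m(W) = W*(-4*W) = -4*W²)
435*(-306) + m(n(2*(-3))) = 435*(-306) - 4*(4 - 2*(-3))² = -133110 - 4*(4 - 1*(-6))² = -133110 - 4*(4 + 6)² = -133110 - 4*10² = -133110 - 4*100 = -133110 - 400 = -133510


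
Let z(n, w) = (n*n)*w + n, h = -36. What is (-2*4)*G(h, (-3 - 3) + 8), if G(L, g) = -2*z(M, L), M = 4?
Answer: -9152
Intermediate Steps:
z(n, w) = n + w*n² (z(n, w) = n²*w + n = w*n² + n = n + w*n²)
G(L, g) = -8 - 32*L (G(L, g) = -8*(1 + 4*L) = -2*(4 + 16*L) = -8 - 32*L)
(-2*4)*G(h, (-3 - 3) + 8) = (-2*4)*(-8 - 32*(-36)) = -8*(-8 + 1152) = -8*1144 = -9152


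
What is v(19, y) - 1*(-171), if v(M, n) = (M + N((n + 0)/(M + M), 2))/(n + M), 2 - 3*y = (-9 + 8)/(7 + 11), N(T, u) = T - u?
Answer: 6942295/40394 ≈ 171.86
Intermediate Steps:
y = 37/54 (y = ⅔ - (-9 + 8)/(3*(7 + 11)) = ⅔ - (-1)/(3*18) = ⅔ - ⅓*(-1/18) = ⅔ + 1/54 = 37/54 ≈ 0.68519)
v(M, n) = (-2 + M + n/(2*M))/(M + n) (v(M, n) = (M + ((n + 0)/(M + M) - 1*2))/(n + M) = (M + (n/((2*M)) - 2))/(M + n) = (M + (n*(1/(2*M)) - 2))/(M + n) = (M + (n/(2*M) - 2))/(M + n) = (M + (-2 + n/(2*M)))/(M + n) = (-2 + M + n/(2*M))/(M + n))
v(19, y) - 1*(-171) = ((½)*(37/54) + 19*(-2 + 19))/(19*(19 + 37/54)) - 1*(-171) = (37/108 + 19*17)/(19*(1063/54)) + 171 = (1/19)*(54/1063)*(37/108 + 323) + 171 = (1/19)*(54/1063)*(34921/108) + 171 = 34921/40394 + 171 = 6942295/40394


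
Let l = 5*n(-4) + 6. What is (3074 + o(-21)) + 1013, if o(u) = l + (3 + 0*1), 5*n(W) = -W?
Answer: 4100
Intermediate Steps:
n(W) = -W/5 (n(W) = (-W)/5 = -W/5)
l = 10 (l = 5*(-⅕*(-4)) + 6 = 5*(⅘) + 6 = 4 + 6 = 10)
o(u) = 13 (o(u) = 10 + (3 + 0*1) = 10 + (3 + 0) = 10 + 3 = 13)
(3074 + o(-21)) + 1013 = (3074 + 13) + 1013 = 3087 + 1013 = 4100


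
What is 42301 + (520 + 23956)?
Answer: 66777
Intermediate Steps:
42301 + (520 + 23956) = 42301 + 24476 = 66777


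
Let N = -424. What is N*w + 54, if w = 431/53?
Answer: -3394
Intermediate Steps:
w = 431/53 (w = 431*(1/53) = 431/53 ≈ 8.1321)
N*w + 54 = -424*431/53 + 54 = -3448 + 54 = -3394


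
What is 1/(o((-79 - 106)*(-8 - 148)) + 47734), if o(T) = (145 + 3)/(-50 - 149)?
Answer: 199/9498918 ≈ 2.0950e-5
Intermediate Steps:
o(T) = -148/199 (o(T) = 148/(-199) = 148*(-1/199) = -148/199)
1/(o((-79 - 106)*(-8 - 148)) + 47734) = 1/(-148/199 + 47734) = 1/(9498918/199) = 199/9498918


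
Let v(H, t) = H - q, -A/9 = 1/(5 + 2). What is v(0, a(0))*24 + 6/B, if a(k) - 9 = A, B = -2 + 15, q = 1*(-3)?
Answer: 942/13 ≈ 72.462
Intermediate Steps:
A = -9/7 (A = -9/(5 + 2) = -9/7 ≈ -1.2857)
q = -3
B = 13
a(k) = 54/7 (a(k) = 9 - 9/7 = 54/7)
v(H, t) = 3 + H (v(H, t) = H - 1*(-3) = H + 3 = 3 + H)
v(0, a(0))*24 + 6/B = (3 + 0)*24 + 6/13 = 3*24 + 6*(1/13) = 72 + 6/13 = 942/13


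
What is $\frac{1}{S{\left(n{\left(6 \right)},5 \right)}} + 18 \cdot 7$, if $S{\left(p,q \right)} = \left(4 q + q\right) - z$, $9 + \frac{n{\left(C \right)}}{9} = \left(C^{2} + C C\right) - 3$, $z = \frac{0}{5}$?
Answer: $\frac{3151}{25} \approx 126.04$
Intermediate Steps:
$z = 0$ ($z = 0 \cdot \frac{1}{5} = 0$)
$n{\left(C \right)} = -108 + 18 C^{2}$ ($n{\left(C \right)} = -81 + 9 \left(\left(C^{2} + C C\right) - 3\right) = -81 + 9 \left(\left(C^{2} + C^{2}\right) - 3\right) = -81 + 9 \left(2 C^{2} - 3\right) = -81 + 9 \left(-3 + 2 C^{2}\right) = -81 + \left(-27 + 18 C^{2}\right) = -108 + 18 C^{2}$)
$S{\left(p,q \right)} = 5 q$ ($S{\left(p,q \right)} = \left(4 q + q\right) - 0 = 5 q + 0 = 5 q$)
$\frac{1}{S{\left(n{\left(6 \right)},5 \right)}} + 18 \cdot 7 = \frac{1}{5 \cdot 5} + 18 \cdot 7 = \frac{1}{25} + 126 = \frac{3151}{25}$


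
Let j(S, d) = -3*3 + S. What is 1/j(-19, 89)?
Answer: -1/28 ≈ -0.035714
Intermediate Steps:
j(S, d) = -9 + S
1/j(-19, 89) = 1/(-9 - 19) = 1/(-28) = -1/28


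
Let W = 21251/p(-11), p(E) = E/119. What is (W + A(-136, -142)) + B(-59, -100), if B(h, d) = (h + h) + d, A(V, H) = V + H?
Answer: -2534325/11 ≈ -2.3039e+5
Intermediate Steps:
A(V, H) = H + V
B(h, d) = d + 2*h (B(h, d) = 2*h + d = d + 2*h)
p(E) = E/119 (p(E) = E*(1/119) = E/119)
W = -2528869/11 (W = 21251/(((1/119)*(-11))) = 21251/(-11/119) = 21251*(-119/11) = -2528869/11 ≈ -2.2990e+5)
(W + A(-136, -142)) + B(-59, -100) = (-2528869/11 + (-142 - 136)) + (-100 + 2*(-59)) = (-2528869/11 - 278) + (-100 - 118) = -2531927/11 - 218 = -2534325/11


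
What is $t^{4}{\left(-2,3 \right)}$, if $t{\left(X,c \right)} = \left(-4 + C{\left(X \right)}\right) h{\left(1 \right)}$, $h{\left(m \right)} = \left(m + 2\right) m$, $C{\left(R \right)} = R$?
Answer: $104976$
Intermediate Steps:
$h{\left(m \right)} = m \left(2 + m\right)$ ($h{\left(m \right)} = \left(2 + m\right) m = m \left(2 + m\right)$)
$t{\left(X,c \right)} = -12 + 3 X$ ($t{\left(X,c \right)} = \left(-4 + X\right) 1 \left(2 + 1\right) = \left(-4 + X\right) 1 \cdot 3 = \left(-4 + X\right) 3 = -12 + 3 X$)
$t^{4}{\left(-2,3 \right)} = \left(-12 + 3 \left(-2\right)\right)^{4} = \left(-12 - 6\right)^{4} = \left(-18\right)^{4} = 104976$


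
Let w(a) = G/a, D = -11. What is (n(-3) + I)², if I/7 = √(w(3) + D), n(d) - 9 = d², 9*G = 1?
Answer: -5756/27 + 56*I*√222 ≈ -213.19 + 834.38*I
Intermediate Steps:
G = ⅑ (G = (⅑)*1 = ⅑ ≈ 0.11111)
w(a) = 1/(9*a)
n(d) = 9 + d²
I = 14*I*√222/9 (I = 7*√((⅑)/3 - 11) = 7*√((⅑)*(⅓) - 11) = 7*√(1/27 - 11) = 7*√(-296/27) = 7*(2*I*√222/9) = 14*I*√222/9 ≈ 23.177*I)
(n(-3) + I)² = ((9 + (-3)²) + 14*I*√222/9)² = ((9 + 9) + 14*I*√222/9)² = (18 + 14*I*√222/9)²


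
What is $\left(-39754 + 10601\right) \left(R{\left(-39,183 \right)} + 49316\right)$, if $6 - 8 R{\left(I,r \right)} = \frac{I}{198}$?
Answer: $- \frac{759122459321}{528} \approx -1.4377 \cdot 10^{9}$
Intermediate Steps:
$R{\left(I,r \right)} = \frac{3}{4} - \frac{I}{1584}$ ($R{\left(I,r \right)} = \frac{3}{4} - \frac{I \frac{1}{198}}{8} = \frac{3}{4} - \frac{\frac{1}{198} I}{8} = \frac{3}{4} - \frac{I}{1584}$)
$\left(-39754 + 10601\right) \left(R{\left(-39,183 \right)} + 49316\right) = \left(-39754 + 10601\right) \left(\left(\frac{3}{4} - - \frac{13}{528}\right) + 49316\right) = - 29153 \left(\left(\frac{3}{4} + \frac{13}{528}\right) + 49316\right) = - 29153 \left(\frac{409}{528} + 49316\right) = \left(-29153\right) \frac{26039257}{528} = - \frac{759122459321}{528}$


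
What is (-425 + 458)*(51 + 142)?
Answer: 6369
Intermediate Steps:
(-425 + 458)*(51 + 142) = 33*193 = 6369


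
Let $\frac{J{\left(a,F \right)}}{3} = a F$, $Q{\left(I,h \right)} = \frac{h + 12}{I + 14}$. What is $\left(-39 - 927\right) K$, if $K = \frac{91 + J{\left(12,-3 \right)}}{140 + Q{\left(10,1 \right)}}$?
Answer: $\frac{394128}{3373} \approx 116.85$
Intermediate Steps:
$Q{\left(I,h \right)} = \frac{12 + h}{14 + I}$
$J{\left(a,F \right)} = 3 F a$ ($J{\left(a,F \right)} = 3 a F = 3 F a$)
$K = - \frac{408}{3373}$ ($K = \frac{91 + 3 \left(-3\right) 12}{140 + \frac{12 + 1}{14 + 10}} = \frac{91 - 108}{140 + \frac{1}{24} \cdot 13} = - \frac{17}{140 + \frac{1}{24} \cdot 13} = - \frac{17}{140 + \frac{13}{24}} = - \frac{17}{\frac{3373}{24}} = \left(-17\right) \frac{24}{3373} = - \frac{408}{3373} \approx -0.12096$)
$\left(-39 - 927\right) K = \left(-39 - 927\right) \left(- \frac{408}{3373}\right) = \left(-966\right) \left(- \frac{408}{3373}\right) = \frac{394128}{3373}$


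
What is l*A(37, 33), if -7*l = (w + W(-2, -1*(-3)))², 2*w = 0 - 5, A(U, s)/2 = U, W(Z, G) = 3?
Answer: -37/14 ≈ -2.6429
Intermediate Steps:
A(U, s) = 2*U
w = -5/2 (w = (0 - 5)/2 = (½)*(-5) = -5/2 ≈ -2.5000)
l = -1/28 (l = -(-5/2 + 3)²/7 = -(½)²/7 = -⅐*¼ = -1/28 ≈ -0.035714)
l*A(37, 33) = -37/14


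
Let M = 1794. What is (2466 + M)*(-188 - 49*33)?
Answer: -7689300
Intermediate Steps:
(2466 + M)*(-188 - 49*33) = (2466 + 1794)*(-188 - 49*33) = 4260*(-188 - 1617) = 4260*(-1805) = -7689300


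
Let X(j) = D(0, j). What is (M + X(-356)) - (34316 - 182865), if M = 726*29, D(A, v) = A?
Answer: 169603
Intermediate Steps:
M = 21054
X(j) = 0
(M + X(-356)) - (34316 - 182865) = (21054 + 0) - (34316 - 182865) = 21054 - 1*(-148549) = 21054 + 148549 = 169603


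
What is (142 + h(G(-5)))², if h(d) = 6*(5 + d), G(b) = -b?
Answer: 40804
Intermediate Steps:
h(d) = 30 + 6*d
(142 + h(G(-5)))² = (142 + (30 + 6*(-1*(-5))))² = (142 + (30 + 6*5))² = (142 + (30 + 30))² = (142 + 60)² = 202² = 40804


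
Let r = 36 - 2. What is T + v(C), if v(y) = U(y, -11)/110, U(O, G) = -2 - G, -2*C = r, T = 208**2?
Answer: 4759049/110 ≈ 43264.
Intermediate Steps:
r = 34
T = 43264
C = -17 (C = -1/2*34 = -17)
v(y) = 9/110 (v(y) = (-2 - 1*(-11))/110 = (-2 + 11)*(1/110) = 9*(1/110) = 9/110)
T + v(C) = 43264 + 9/110 = 4759049/110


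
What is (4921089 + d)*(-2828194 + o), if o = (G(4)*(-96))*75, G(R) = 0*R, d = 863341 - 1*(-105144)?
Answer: -16656857849356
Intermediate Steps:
d = 968485 (d = 863341 + 105144 = 968485)
G(R) = 0
o = 0 (o = (0*(-96))*75 = 0*75 = 0)
(4921089 + d)*(-2828194 + o) = (4921089 + 968485)*(-2828194 + 0) = 5889574*(-2828194) = -16656857849356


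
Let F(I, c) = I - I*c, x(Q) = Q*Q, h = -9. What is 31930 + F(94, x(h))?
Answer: 24410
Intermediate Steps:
x(Q) = Q**2
F(I, c) = I - I*c
31930 + F(94, x(h)) = 31930 + 94*(1 - 1*(-9)**2) = 31930 + 94*(1 - 1*81) = 31930 + 94*(1 - 81) = 31930 + 94*(-80) = 31930 - 7520 = 24410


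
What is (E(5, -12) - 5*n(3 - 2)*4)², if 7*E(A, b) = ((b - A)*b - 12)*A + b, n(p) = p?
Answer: 652864/49 ≈ 13324.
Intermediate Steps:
E(A, b) = b/7 + A*(-12 + b*(b - A))/7 (E(A, b) = (((b - A)*b - 12)*A + b)/7 = ((b*(b - A) - 12)*A + b)/7 = ((-12 + b*(b - A))*A + b)/7 = (A*(-12 + b*(b - A)) + b)/7 = (b + A*(-12 + b*(b - A)))/7 = b/7 + A*(-12 + b*(b - A))/7)
(E(5, -12) - 5*n(3 - 2)*4)² = ((-12/7*5 + (⅐)*(-12) - ⅐*(-12)*5² + (⅐)*5*(-12)²) - 5*(3 - 2)*4)² = ((-60/7 - 12/7 - ⅐*(-12)*25 + (⅐)*5*144) - 5*1*4)² = ((-60/7 - 12/7 + 300/7 + 720/7) - 5*4)² = (948/7 - 20)² = (808/7)² = 652864/49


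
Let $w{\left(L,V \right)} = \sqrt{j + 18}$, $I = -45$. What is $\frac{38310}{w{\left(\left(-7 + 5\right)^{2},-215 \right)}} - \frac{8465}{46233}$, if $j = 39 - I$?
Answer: $- \frac{8465}{46233} + \frac{6385 \sqrt{102}}{17} \approx 3793.1$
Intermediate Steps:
$j = 84$ ($j = 39 - -45 = 39 + 45 = 84$)
$w{\left(L,V \right)} = \sqrt{102}$ ($w{\left(L,V \right)} = \sqrt{84 + 18} = \sqrt{102}$)
$\frac{38310}{w{\left(\left(-7 + 5\right)^{2},-215 \right)}} - \frac{8465}{46233} = \frac{38310}{\sqrt{102}} - \frac{8465}{46233} = 38310 \frac{\sqrt{102}}{102} - \frac{8465}{46233} = \frac{6385 \sqrt{102}}{17} - \frac{8465}{46233} = - \frac{8465}{46233} + \frac{6385 \sqrt{102}}{17}$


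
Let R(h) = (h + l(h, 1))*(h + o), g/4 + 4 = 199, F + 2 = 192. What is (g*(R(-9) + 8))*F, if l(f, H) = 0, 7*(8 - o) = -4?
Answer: 12300600/7 ≈ 1.7572e+6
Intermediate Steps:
F = 190 (F = -2 + 192 = 190)
o = 60/7 (o = 8 - ⅐*(-4) = 8 + 4/7 = 60/7 ≈ 8.5714)
g = 780 (g = -16 + 4*199 = -16 + 796 = 780)
R(h) = h*(60/7 + h) (R(h) = (h + 0)*(h + 60/7) = h*(60/7 + h))
(g*(R(-9) + 8))*F = (780*((⅐)*(-9)*(60 + 7*(-9)) + 8))*190 = (780*((⅐)*(-9)*(60 - 63) + 8))*190 = (780*((⅐)*(-9)*(-3) + 8))*190 = (780*(27/7 + 8))*190 = (780*(83/7))*190 = (64740/7)*190 = 12300600/7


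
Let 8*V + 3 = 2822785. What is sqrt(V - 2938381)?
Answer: I*sqrt(10342133)/2 ≈ 1608.0*I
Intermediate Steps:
V = 1411391/4 (V = -3/8 + (1/8)*2822785 = -3/8 + 2822785/8 = 1411391/4 ≈ 3.5285e+5)
sqrt(V - 2938381) = sqrt(1411391/4 - 2938381) = sqrt(-10342133/4) = I*sqrt(10342133)/2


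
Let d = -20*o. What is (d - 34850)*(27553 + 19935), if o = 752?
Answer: -2369176320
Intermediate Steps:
d = -15040 (d = -20*752 = -15040)
(d - 34850)*(27553 + 19935) = (-15040 - 34850)*(27553 + 19935) = -49890*47488 = -2369176320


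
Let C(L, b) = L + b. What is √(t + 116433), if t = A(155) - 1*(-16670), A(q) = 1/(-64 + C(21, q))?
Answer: 3*√11594751/28 ≈ 364.83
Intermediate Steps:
A(q) = 1/(-43 + q) (A(q) = 1/(-64 + (21 + q)) = 1/(-43 + q))
t = 1867041/112 (t = 1/(-43 + 155) - 1*(-16670) = 1/112 + 16670 = 1867041/112 ≈ 16670.)
√(t + 116433) = √(1867041/112 + 116433) = √(14907537/112) = 3*√11594751/28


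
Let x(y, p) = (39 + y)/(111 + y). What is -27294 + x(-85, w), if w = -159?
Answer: -354845/13 ≈ -27296.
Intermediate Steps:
x(y, p) = (39 + y)/(111 + y)
-27294 + x(-85, w) = -27294 + (39 - 85)/(111 - 85) = -27294 - 46/26 = -27294 + (1/26)*(-46) = -27294 - 23/13 = -354845/13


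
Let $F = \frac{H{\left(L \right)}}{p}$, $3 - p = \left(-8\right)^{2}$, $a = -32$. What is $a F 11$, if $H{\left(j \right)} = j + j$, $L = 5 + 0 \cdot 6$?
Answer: $\frac{3520}{61} \approx 57.705$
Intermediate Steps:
$L = 5$ ($L = 5 + 0 = 5$)
$H{\left(j \right)} = 2 j$
$p = -61$ ($p = 3 - \left(-8\right)^{2} = 3 - 64 = -61$)
$F = - \frac{10}{61}$ ($F = \frac{2 \cdot 5}{-61} = 10 \left(- \frac{1}{61}\right) = - \frac{10}{61} \approx -0.16393$)
$a F 11 = \left(-32\right) \left(- \frac{10}{61}\right) 11 = \frac{320}{61} \cdot 11 = \frac{3520}{61}$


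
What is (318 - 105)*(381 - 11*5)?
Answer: 69438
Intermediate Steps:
(318 - 105)*(381 - 11*5) = 213*(381 - 55) = 213*326 = 69438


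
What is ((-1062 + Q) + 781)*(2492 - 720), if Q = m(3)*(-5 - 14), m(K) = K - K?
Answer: -497932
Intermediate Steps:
m(K) = 0
Q = 0 (Q = 0*(-5 - 14) = 0*(-19) = 0)
((-1062 + Q) + 781)*(2492 - 720) = ((-1062 + 0) + 781)*(2492 - 720) = (-1062 + 781)*1772 = -281*1772 = -497932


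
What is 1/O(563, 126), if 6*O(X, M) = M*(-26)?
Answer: -1/546 ≈ -0.0018315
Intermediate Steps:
O(X, M) = -13*M/3 (O(X, M) = (M*(-26))/6 = (-26*M)/6 = -13*M/3)
1/O(563, 126) = 1/(-13/3*126) = 1/(-546) = -1/546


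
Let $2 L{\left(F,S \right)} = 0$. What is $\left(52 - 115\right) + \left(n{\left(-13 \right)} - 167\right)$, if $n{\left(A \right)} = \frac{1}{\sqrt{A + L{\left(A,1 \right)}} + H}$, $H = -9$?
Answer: $- \frac{21629}{94} - \frac{i \sqrt{13}}{94} \approx -230.1 - 0.038357 i$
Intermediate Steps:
$L{\left(F,S \right)} = 0$ ($L{\left(F,S \right)} = \frac{1}{2} \cdot 0 = 0$)
$n{\left(A \right)} = \frac{1}{-9 + \sqrt{A}}$ ($n{\left(A \right)} = \frac{1}{\sqrt{A + 0} - 9} = \frac{1}{\sqrt{A} - 9} = \frac{1}{-9 + \sqrt{A}}$)
$\left(52 - 115\right) + \left(n{\left(-13 \right)} - 167\right) = \left(52 - 115\right) - \left(167 - \frac{1}{-9 + \sqrt{-13}}\right) = -63 - \left(167 - \frac{1}{-9 + i \sqrt{13}}\right) = -230 + \frac{1}{-9 + i \sqrt{13}}$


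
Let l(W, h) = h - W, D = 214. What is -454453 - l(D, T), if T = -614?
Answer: -453625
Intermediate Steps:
-454453 - l(D, T) = -454453 - (-614 - 1*214) = -454453 - (-614 - 214) = -454453 - 1*(-828) = -454453 + 828 = -453625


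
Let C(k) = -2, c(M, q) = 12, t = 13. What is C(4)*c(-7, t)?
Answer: -24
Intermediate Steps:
C(4)*c(-7, t) = -2*12 = -24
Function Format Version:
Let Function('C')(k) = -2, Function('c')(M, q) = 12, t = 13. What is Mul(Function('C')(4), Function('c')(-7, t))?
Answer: -24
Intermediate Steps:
Mul(Function('C')(4), Function('c')(-7, t)) = Mul(-2, 12) = -24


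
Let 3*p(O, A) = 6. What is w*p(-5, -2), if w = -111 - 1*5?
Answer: -232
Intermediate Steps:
p(O, A) = 2 (p(O, A) = (⅓)*6 = 2)
w = -116 (w = -111 - 5 = -116)
w*p(-5, -2) = -116*2 = -232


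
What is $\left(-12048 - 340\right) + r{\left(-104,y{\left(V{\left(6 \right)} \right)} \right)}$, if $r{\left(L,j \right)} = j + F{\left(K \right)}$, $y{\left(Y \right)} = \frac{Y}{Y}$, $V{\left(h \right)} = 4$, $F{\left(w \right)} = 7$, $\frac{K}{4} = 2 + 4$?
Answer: $-12380$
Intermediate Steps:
$K = 24$ ($K = 4 \left(2 + 4\right) = 4 \cdot 6 = 24$)
$y{\left(Y \right)} = 1$
$r{\left(L,j \right)} = 7 + j$ ($r{\left(L,j \right)} = j + 7 = 7 + j$)
$\left(-12048 - 340\right) + r{\left(-104,y{\left(V{\left(6 \right)} \right)} \right)} = \left(-12048 - 340\right) + \left(7 + 1\right) = -12388 + 8 = -12380$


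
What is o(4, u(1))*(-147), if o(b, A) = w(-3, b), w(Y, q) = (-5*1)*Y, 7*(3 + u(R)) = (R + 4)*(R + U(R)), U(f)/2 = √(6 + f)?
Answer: -2205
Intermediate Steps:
U(f) = 2*√(6 + f)
u(R) = -3 + (4 + R)*(R + 2*√(6 + R))/7 (u(R) = -3 + ((R + 4)*(R + 2*√(6 + R)))/7 = -3 + ((4 + R)*(R + 2*√(6 + R)))/7 = -3 + (4 + R)*(R + 2*√(6 + R))/7)
w(Y, q) = -5*Y
o(b, A) = 15 (o(b, A) = -5*(-3) = 15)
o(4, u(1))*(-147) = 15*(-147) = -2205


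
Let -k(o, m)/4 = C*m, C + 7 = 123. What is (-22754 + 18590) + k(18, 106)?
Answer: -53348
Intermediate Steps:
C = 116 (C = -7 + 123 = 116)
k(o, m) = -464*m
(-22754 + 18590) + k(18, 106) = (-22754 + 18590) - 464*106 = -4164 - 49184 = -53348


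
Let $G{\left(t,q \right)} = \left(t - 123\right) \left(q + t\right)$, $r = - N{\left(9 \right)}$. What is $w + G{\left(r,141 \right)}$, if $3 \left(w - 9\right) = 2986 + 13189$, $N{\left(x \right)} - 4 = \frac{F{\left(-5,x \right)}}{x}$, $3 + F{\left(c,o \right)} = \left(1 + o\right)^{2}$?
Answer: $- \frac{971186}{81} \approx -11990.0$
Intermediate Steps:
$F{\left(c,o \right)} = -3 + \left(1 + o\right)^{2}$
$N{\left(x \right)} = 4 + \frac{-3 + \left(1 + x\right)^{2}}{x}$
$w = \frac{16202}{3}$ ($w = 9 + \frac{2986 + 13189}{3} = 9 + \frac{1}{3} \cdot 16175 = 9 + \frac{16175}{3} = \frac{16202}{3} \approx 5400.7$)
$r = - \frac{133}{9}$ ($r = - (6 + 9 - \frac{2}{9}) = \left(-1\right) \frac{133}{9} = - \frac{133}{9} \approx -14.778$)
$G{\left(t,q \right)} = \left(-123 + t\right) \left(q + t\right)$
$w + G{\left(r,141 \right)} = \frac{16202}{3} + \left(\left(- \frac{133}{9}\right)^{2} - 17343 - - \frac{5453}{3} + 141 \left(- \frac{133}{9}\right)\right) = \frac{16202}{3} + \left(\frac{17689}{81} - 17343 + \frac{5453}{3} - \frac{6251}{3}\right) = \frac{16202}{3} - \frac{1408640}{81} = - \frac{971186}{81}$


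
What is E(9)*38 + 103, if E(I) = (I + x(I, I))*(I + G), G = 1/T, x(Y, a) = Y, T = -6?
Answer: 6145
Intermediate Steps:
G = -⅙ (G = 1/(-6) = -⅙ ≈ -0.16667)
E(I) = 2*I*(-⅙ + I) (E(I) = (I + I)*(I - ⅙) = (2*I)*(-⅙ + I) = 2*I*(-⅙ + I))
E(9)*38 + 103 = ((⅓)*9*(-1 + 6*9))*38 + 103 = ((⅓)*9*(-1 + 54))*38 + 103 = ((⅓)*9*53)*38 + 103 = 159*38 + 103 = 6042 + 103 = 6145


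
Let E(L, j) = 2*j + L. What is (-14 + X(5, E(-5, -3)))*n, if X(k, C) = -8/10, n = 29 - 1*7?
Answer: -1628/5 ≈ -325.60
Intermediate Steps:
n = 22 (n = 29 - 7 = 22)
E(L, j) = L + 2*j
X(k, C) = -⅘ (X(k, C) = -8*⅒ = -⅘)
(-14 + X(5, E(-5, -3)))*n = (-14 - ⅘)*22 = -74/5*22 = -1628/5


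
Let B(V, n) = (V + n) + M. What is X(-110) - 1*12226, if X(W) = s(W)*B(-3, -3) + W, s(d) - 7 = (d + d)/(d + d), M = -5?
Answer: -12424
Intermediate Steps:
s(d) = 8 (s(d) = 7 + (d + d)/(d + d) = 7 + (2*d)/((2*d)) = 7 + (2*d)*(1/(2*d)) = 7 + 1 = 8)
B(V, n) = -5 + V + n (B(V, n) = (V + n) - 5 = -5 + V + n)
X(W) = -88 + W (X(W) = 8*(-5 - 3 - 3) + W = 8*(-11) + W = -88 + W)
X(-110) - 1*12226 = (-88 - 110) - 1*12226 = -198 - 12226 = -12424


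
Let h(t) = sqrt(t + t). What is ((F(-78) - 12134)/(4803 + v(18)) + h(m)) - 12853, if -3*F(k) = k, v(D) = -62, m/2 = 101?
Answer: -60948181/4741 + 2*sqrt(101) ≈ -12835.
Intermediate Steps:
m = 202 (m = 2*101 = 202)
F(k) = -k/3
h(t) = sqrt(2)*sqrt(t) (h(t) = sqrt(2*t) = sqrt(2)*sqrt(t))
((F(-78) - 12134)/(4803 + v(18)) + h(m)) - 12853 = ((-1/3*(-78) - 12134)/(4803 - 62) + sqrt(2)*sqrt(202)) - 12853 = ((26 - 12134)/4741 + 2*sqrt(101)) - 12853 = (-12108*1/4741 + 2*sqrt(101)) - 12853 = (-12108/4741 + 2*sqrt(101)) - 12853 = -60948181/4741 + 2*sqrt(101)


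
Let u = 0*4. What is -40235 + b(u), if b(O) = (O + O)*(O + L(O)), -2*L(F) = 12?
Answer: -40235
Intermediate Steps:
L(F) = -6 (L(F) = -½*12 = -6)
u = 0
b(O) = 2*O*(-6 + O) (b(O) = (O + O)*(O - 6) = (2*O)*(-6 + O) = 2*O*(-6 + O))
-40235 + b(u) = -40235 + 2*0*(-6 + 0) = -40235 + 2*0*(-6) = -40235 + 0 = -40235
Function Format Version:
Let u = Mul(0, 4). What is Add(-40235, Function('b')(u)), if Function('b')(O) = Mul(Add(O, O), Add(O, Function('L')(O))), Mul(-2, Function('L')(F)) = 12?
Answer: -40235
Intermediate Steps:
Function('L')(F) = -6 (Function('L')(F) = Mul(Rational(-1, 2), 12) = -6)
u = 0
Function('b')(O) = Mul(2, O, Add(-6, O)) (Function('b')(O) = Mul(Add(O, O), Add(O, -6)) = Mul(Mul(2, O), Add(-6, O)) = Mul(2, O, Add(-6, O)))
Add(-40235, Function('b')(u)) = Add(-40235, Mul(2, 0, Add(-6, 0))) = Add(-40235, Mul(2, 0, -6)) = Add(-40235, 0) = -40235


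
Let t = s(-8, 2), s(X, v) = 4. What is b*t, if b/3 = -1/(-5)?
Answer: 12/5 ≈ 2.4000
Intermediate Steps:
t = 4
b = 3/5 (b = 3*(-1/(-5)) = 3*(-1*(-1/5)) = 3*(1/5) = 3/5 ≈ 0.60000)
b*t = (3/5)*4 = 12/5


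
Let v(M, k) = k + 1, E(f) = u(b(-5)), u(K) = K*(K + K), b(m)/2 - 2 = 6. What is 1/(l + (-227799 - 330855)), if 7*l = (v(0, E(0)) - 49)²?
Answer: -7/3695282 ≈ -1.8943e-6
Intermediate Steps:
b(m) = 16 (b(m) = 4 + 2*6 = 4 + 12 = 16)
u(K) = 2*K² (u(K) = K*(2*K) = 2*K²)
E(f) = 512 (E(f) = 2*16² = 2*256 = 512)
v(M, k) = 1 + k
l = 215296/7 (l = ((1 + 512) - 49)²/7 = (513 - 49)²/7 = (⅐)*464² = (⅐)*215296 = 215296/7 ≈ 30757.)
1/(l + (-227799 - 330855)) = 1/(215296/7 + (-227799 - 330855)) = 1/(215296/7 - 558654) = 1/(-3695282/7) = -7/3695282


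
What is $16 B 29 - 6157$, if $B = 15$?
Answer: $803$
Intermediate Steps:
$16 B 29 - 6157 = 16 \cdot 15 \cdot 29 - 6157 = 240 \cdot 29 - 6157 = 6960 - 6157 = 803$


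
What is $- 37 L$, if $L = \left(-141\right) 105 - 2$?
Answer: $547859$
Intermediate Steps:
$L = -14807$ ($L = -14805 - 2 = -14807$)
$- 37 L = \left(-37\right) \left(-14807\right) = 547859$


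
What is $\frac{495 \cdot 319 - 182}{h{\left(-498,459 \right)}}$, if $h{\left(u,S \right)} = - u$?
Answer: $\frac{157723}{498} \approx 316.71$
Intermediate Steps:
$\frac{495 \cdot 319 - 182}{h{\left(-498,459 \right)}} = \frac{495 \cdot 319 - 182}{\left(-1\right) \left(-498\right)} = \frac{157905 - 182}{498} = 157723 \cdot \frac{1}{498} = \frac{157723}{498}$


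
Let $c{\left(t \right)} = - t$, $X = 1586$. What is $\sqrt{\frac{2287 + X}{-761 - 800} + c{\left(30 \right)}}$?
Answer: $\frac{i \sqrt{79147383}}{1561} \approx 5.6992 i$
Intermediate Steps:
$\sqrt{\frac{2287 + X}{-761 - 800} + c{\left(30 \right)}} = \sqrt{\frac{2287 + 1586}{-761 - 800} - 30} = \sqrt{\frac{3873}{-1561} - 30} = \sqrt{3873 \left(- \frac{1}{1561}\right) - 30} = \sqrt{- \frac{3873}{1561} - 30} = \sqrt{- \frac{50703}{1561}} = \frac{i \sqrt{79147383}}{1561}$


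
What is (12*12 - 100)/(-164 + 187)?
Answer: 44/23 ≈ 1.9130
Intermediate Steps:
(12*12 - 100)/(-164 + 187) = (144 - 100)/23 = 44*(1/23) = 44/23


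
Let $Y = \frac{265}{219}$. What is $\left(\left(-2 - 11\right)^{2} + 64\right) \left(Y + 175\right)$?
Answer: $\frac{8991470}{219} \approx 41057.0$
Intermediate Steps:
$Y = \frac{265}{219}$ ($Y = 265 \cdot \frac{1}{219} = \frac{265}{219} \approx 1.21$)
$\left(\left(-2 - 11\right)^{2} + 64\right) \left(Y + 175\right) = \left(\left(-2 - 11\right)^{2} + 64\right) \left(\frac{265}{219} + 175\right) = \left(\left(-13\right)^{2} + 64\right) \frac{38590}{219} = \left(169 + 64\right) \frac{38590}{219} = 233 \cdot \frac{38590}{219} = \frac{8991470}{219}$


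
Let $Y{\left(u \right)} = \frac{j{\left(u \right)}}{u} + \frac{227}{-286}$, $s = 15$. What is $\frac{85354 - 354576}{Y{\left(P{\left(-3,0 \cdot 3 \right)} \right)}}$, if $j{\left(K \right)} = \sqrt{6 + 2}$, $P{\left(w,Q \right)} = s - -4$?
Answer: $\frac{6309713476924}{17947601} + \frac{836808743056 \sqrt{2}}{17947601} \approx 4.175 \cdot 10^{5}$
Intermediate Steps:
$P{\left(w,Q \right)} = 19$ ($P{\left(w,Q \right)} = 15 - -4 = 15 + 4 = 19$)
$j{\left(K \right)} = 2 \sqrt{2}$ ($j{\left(K \right)} = \sqrt{8} = 2 \sqrt{2}$)
$Y{\left(u \right)} = - \frac{227}{286} + \frac{2 \sqrt{2}}{u}$ ($Y{\left(u \right)} = \frac{2 \sqrt{2}}{u} + \frac{227}{-286} = \frac{2 \sqrt{2}}{u} + 227 \left(- \frac{1}{286}\right) = \frac{2 \sqrt{2}}{u} - \frac{227}{286} = - \frac{227}{286} + \frac{2 \sqrt{2}}{u}$)
$\frac{85354 - 354576}{Y{\left(P{\left(-3,0 \cdot 3 \right)} \right)}} = \frac{85354 - 354576}{- \frac{227}{286} + \frac{2 \sqrt{2}}{19}} = - \frac{269222}{- \frac{227}{286} + 2 \sqrt{2} \cdot \frac{1}{19}} = - \frac{269222}{- \frac{227}{286} + \frac{2 \sqrt{2}}{19}}$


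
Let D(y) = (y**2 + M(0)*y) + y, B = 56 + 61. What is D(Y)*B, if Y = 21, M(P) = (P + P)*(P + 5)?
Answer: 54054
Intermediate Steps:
M(P) = 2*P*(5 + P) (M(P) = (2*P)*(5 + P) = 2*P*(5 + P))
B = 117
D(y) = y + y**2 (D(y) = (y**2 + (2*0*(5 + 0))*y) + y = (y**2 + (2*0*5)*y) + y = (y**2 + 0*y) + y = (y**2 + 0) + y = y**2 + y = y + y**2)
D(Y)*B = (21*(1 + 21))*117 = (21*22)*117 = 462*117 = 54054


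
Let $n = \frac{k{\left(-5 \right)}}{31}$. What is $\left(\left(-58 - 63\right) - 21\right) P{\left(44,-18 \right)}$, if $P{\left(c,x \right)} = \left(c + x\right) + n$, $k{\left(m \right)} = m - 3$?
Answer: $- \frac{113316}{31} \approx -3655.4$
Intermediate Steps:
$k{\left(m \right)} = -3 + m$
$n = - \frac{8}{31}$ ($n = \frac{-3 - 5}{31} = \left(-8\right) \frac{1}{31} = - \frac{8}{31} \approx -0.25806$)
$P{\left(c,x \right)} = - \frac{8}{31} + c + x$ ($P{\left(c,x \right)} = \left(c + x\right) - \frac{8}{31} = - \frac{8}{31} + c + x$)
$\left(\left(-58 - 63\right) - 21\right) P{\left(44,-18 \right)} = \left(\left(-58 - 63\right) - 21\right) \left(- \frac{8}{31} + 44 - 18\right) = \left(-121 - 21\right) \frac{798}{31} = \left(-142\right) \frac{798}{31} = - \frac{113316}{31}$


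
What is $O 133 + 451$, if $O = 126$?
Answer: $17209$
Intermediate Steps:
$O 133 + 451 = 126 \cdot 133 + 451 = 16758 + 451 = 17209$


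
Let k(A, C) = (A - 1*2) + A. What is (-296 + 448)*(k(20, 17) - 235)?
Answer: -29944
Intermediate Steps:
k(A, C) = -2 + 2*A (k(A, C) = (A - 2) + A = (-2 + A) + A = -2 + 2*A)
(-296 + 448)*(k(20, 17) - 235) = (-296 + 448)*((-2 + 2*20) - 235) = 152*((-2 + 40) - 235) = 152*(38 - 235) = 152*(-197) = -29944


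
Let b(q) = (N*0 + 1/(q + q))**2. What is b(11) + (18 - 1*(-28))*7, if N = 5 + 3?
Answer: 155849/484 ≈ 322.00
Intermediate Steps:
N = 8
b(q) = 1/(4*q**2) (b(q) = (8*0 + 1/(q + q))**2 = (0 + 1/(2*q))**2 = (1/(2*q))**2 = 1/(4*q**2))
b(11) + (18 - 1*(-28))*7 = (1/4)/11**2 + (18 - 1*(-28))*7 = (1/4)*(1/121) + (18 + 28)*7 = 1/484 + 46*7 = 1/484 + 322 = 155849/484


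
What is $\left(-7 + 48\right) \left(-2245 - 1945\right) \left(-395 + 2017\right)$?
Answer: $-278643380$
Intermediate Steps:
$\left(-7 + 48\right) \left(-2245 - 1945\right) \left(-395 + 2017\right) = 41 \left(\left(-4190\right) 1622\right) = 41 \left(-6796180\right) = -278643380$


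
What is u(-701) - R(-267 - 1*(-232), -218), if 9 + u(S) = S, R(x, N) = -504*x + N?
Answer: -18132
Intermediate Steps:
R(x, N) = N - 504*x
u(S) = -9 + S
u(-701) - R(-267 - 1*(-232), -218) = (-9 - 701) - (-218 - 504*(-267 - 1*(-232))) = -710 - (-218 - 504*(-267 + 232)) = -710 - (-218 - 504*(-35)) = -710 - (-218 + 17640) = -710 - 1*17422 = -710 - 17422 = -18132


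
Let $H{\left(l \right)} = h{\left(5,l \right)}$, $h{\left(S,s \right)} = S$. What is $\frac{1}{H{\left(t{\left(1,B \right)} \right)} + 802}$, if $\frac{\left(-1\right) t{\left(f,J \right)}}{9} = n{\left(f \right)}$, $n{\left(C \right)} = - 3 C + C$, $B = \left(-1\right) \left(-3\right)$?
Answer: $\frac{1}{807} \approx 0.0012392$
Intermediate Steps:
$B = 3$
$n{\left(C \right)} = - 2 C$
$t{\left(f,J \right)} = 18 f$ ($t{\left(f,J \right)} = - 9 \left(- 2 f\right) = 18 f$)
$H{\left(l \right)} = 5$
$\frac{1}{H{\left(t{\left(1,B \right)} \right)} + 802} = \frac{1}{5 + 802} = \frac{1}{807}$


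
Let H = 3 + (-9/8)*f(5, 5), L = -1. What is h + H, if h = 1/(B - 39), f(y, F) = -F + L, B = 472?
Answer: 16891/1732 ≈ 9.7523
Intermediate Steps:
f(y, F) = -1 - F (f(y, F) = -F - 1 = -1 - F)
h = 1/433 (h = 1/(472 - 39) = 1/433 ≈ 0.0023095)
H = 39/4 (H = 3 + (-9/8)*(-1 - 1*5) = 3 + (-9*⅛)*(-1 - 5) = 3 - 9/8*(-6) = 3 + 27/4 = 39/4 ≈ 9.7500)
h + H = 1/433 + 39/4 = 16891/1732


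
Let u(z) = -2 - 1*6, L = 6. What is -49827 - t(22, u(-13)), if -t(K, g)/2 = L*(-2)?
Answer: -49851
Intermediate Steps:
u(z) = -8 (u(z) = -2 - 6 = -8)
t(K, g) = 24 (t(K, g) = -12*(-2) = -2*(-12) = 24)
-49827 - t(22, u(-13)) = -49827 - 1*24 = -49827 - 24 = -49851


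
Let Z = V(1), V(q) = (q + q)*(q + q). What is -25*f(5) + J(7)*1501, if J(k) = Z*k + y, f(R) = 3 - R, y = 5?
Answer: 49583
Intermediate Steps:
V(q) = 4*q² (V(q) = (2*q)*(2*q) = 4*q²)
Z = 4 (Z = 4*1² = 4*1 = 4)
J(k) = 5 + 4*k (J(k) = 4*k + 5 = 5 + 4*k)
-25*f(5) + J(7)*1501 = -25*(3 - 1*5) + (5 + 4*7)*1501 = -25*(3 - 5) + (5 + 28)*1501 = -25*(-2) + 33*1501 = 50 + 49533 = 49583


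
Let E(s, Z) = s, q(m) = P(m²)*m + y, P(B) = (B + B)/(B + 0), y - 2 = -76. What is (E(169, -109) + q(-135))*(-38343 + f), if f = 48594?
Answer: -1793925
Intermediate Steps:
y = -74 (y = 2 - 76 = -74)
P(B) = 2 (P(B) = (2*B)/B = 2)
q(m) = -74 + 2*m (q(m) = 2*m - 74 = -74 + 2*m)
(E(169, -109) + q(-135))*(-38343 + f) = (169 + (-74 + 2*(-135)))*(-38343 + 48594) = (169 + (-74 - 270))*10251 = (169 - 344)*10251 = -175*10251 = -1793925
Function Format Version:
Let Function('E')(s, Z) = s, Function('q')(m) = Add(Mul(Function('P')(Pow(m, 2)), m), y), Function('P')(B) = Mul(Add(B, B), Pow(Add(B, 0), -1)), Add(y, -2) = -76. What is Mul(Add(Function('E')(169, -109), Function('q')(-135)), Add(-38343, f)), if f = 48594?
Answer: -1793925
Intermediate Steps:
y = -74 (y = Add(2, -76) = -74)
Function('P')(B) = 2 (Function('P')(B) = Mul(Mul(2, B), Pow(B, -1)) = 2)
Function('q')(m) = Add(-74, Mul(2, m)) (Function('q')(m) = Add(Mul(2, m), -74) = Add(-74, Mul(2, m)))
Mul(Add(Function('E')(169, -109), Function('q')(-135)), Add(-38343, f)) = Mul(Add(169, Add(-74, Mul(2, -135))), Add(-38343, 48594)) = Mul(Add(169, Add(-74, -270)), 10251) = Mul(Add(169, -344), 10251) = Mul(-175, 10251) = -1793925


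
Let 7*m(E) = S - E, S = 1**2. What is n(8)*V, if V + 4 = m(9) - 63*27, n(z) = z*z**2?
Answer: -6114816/7 ≈ -8.7355e+5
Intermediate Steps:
n(z) = z**3
S = 1
m(E) = 1/7 - E/7 (m(E) = (1 - E)/7 = 1/7 - E/7)
V = -11943/7 (V = -4 + ((1/7 - 1/7*9) - 63*27) = -4 + ((1/7 - 9/7) - 1701) = -4 + (-8/7 - 1701) = -4 - 11915/7 = -11943/7 ≈ -1706.1)
n(8)*V = 8**3*(-11943/7) = 512*(-11943/7) = -6114816/7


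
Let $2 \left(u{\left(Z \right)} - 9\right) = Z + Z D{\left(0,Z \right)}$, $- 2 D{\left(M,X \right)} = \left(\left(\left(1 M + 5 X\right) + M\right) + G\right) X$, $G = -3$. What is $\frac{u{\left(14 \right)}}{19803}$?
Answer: $- \frac{1089}{6601} \approx -0.16497$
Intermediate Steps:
$D{\left(M,X \right)} = - \frac{X \left(-3 + 2 M + 5 X\right)}{2}$ ($D{\left(M,X \right)} = - \frac{\left(\left(\left(1 M + 5 X\right) + M\right) - 3\right) X}{2} = - \frac{\left(\left(\left(M + 5 X\right) + M\right) - 3\right) X}{2} = - \frac{\left(\left(2 M + 5 X\right) - 3\right) X}{2} = - \frac{\left(-3 + 2 M + 5 X\right) X}{2} = - \frac{X \left(-3 + 2 M + 5 X\right)}{2}$)
$u{\left(Z \right)} = 9 + \frac{Z}{2} + \frac{Z^{2} \left(3 - 5 Z\right)}{4}$ ($u{\left(Z \right)} = 9 + \frac{Z + Z \frac{Z \left(3 - 5 Z - 0\right)}{2}}{2} = 9 + \frac{Z + Z \frac{Z \left(3 - 5 Z + 0\right)}{2}}{2} = 9 + \frac{Z + Z \frac{Z \left(3 - 5 Z\right)}{2}}{2} = 9 + \frac{Z + \frac{Z^{2} \left(3 - 5 Z\right)}{2}}{2} = 9 + \left(\frac{Z}{2} + \frac{Z^{2} \left(3 - 5 Z\right)}{4}\right) = 9 + \frac{Z}{2} + \frac{Z^{2} \left(3 - 5 Z\right)}{4}$)
$\frac{u{\left(14 \right)}}{19803} = \frac{9 + \frac{1}{2} \cdot 14 + \frac{14^{2} \left(3 - 70\right)}{4}}{19803} = \left(9 + 7 + \frac{1}{4} \cdot 196 \left(3 - 70\right)\right) \frac{1}{19803} = \left(9 + 7 + \frac{1}{4} \cdot 196 \left(-67\right)\right) \frac{1}{19803} = \left(9 + 7 - 3283\right) \frac{1}{19803} = \left(-3267\right) \frac{1}{19803} = - \frac{1089}{6601}$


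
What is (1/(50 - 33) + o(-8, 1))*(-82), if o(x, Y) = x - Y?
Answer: 12464/17 ≈ 733.18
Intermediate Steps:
(1/(50 - 33) + o(-8, 1))*(-82) = (1/(50 - 33) + (-8 - 1*1))*(-82) = (1/17 + (-8 - 1))*(-82) = (1/17 - 9)*(-82) = -152/17*(-82) = 12464/17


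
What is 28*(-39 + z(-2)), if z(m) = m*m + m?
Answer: -1036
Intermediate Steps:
z(m) = m + m² (z(m) = m² + m = m + m²)
28*(-39 + z(-2)) = 28*(-39 - 2*(1 - 2)) = 28*(-39 - 2*(-1)) = 28*(-39 + 2) = 28*(-37) = -1036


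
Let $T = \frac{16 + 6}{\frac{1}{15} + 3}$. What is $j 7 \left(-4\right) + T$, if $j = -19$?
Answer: $\frac{12401}{23} \approx 539.17$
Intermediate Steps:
$T = \frac{165}{23}$ ($T = \frac{22}{\frac{1}{15} + 3} = \frac{22}{\frac{46}{15}} = 22 \cdot \frac{15}{46} = \frac{165}{23} \approx 7.1739$)
$j 7 \left(-4\right) + T = - 19 \cdot 7 \left(-4\right) + \frac{165}{23} = \left(-19\right) \left(-28\right) + \frac{165}{23} = 532 + \frac{165}{23} = \frac{12401}{23}$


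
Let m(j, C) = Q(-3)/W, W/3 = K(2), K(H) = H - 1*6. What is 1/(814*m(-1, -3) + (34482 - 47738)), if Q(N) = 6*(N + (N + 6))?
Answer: -1/13256 ≈ -7.5438e-5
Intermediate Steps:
K(H) = -6 + H (K(H) = H - 6 = -6 + H)
W = -12 (W = 3*(-6 + 2) = 3*(-4) = -12)
Q(N) = 36 + 12*N (Q(N) = 6*(N + (6 + N)) = 6*(6 + 2*N) = 36 + 12*N)
m(j, C) = 0 (m(j, C) = (36 + 12*(-3))/(-12) = (36 - 36)*(-1/12) = 0*(-1/12) = 0)
1/(814*m(-1, -3) + (34482 - 47738)) = 1/(814*0 + (34482 - 47738)) = 1/(0 - 13256) = 1/(-13256) = -1/13256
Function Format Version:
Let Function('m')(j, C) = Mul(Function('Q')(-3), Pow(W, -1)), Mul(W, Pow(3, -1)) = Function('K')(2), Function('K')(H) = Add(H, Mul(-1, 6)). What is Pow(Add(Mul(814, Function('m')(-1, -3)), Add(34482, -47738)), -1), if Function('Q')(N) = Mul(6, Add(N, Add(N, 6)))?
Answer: Rational(-1, 13256) ≈ -7.5438e-5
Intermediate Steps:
Function('K')(H) = Add(-6, H) (Function('K')(H) = Add(H, -6) = Add(-6, H))
W = -12 (W = Mul(3, Add(-6, 2)) = Mul(3, -4) = -12)
Function('Q')(N) = Add(36, Mul(12, N)) (Function('Q')(N) = Mul(6, Add(N, Add(6, N))) = Mul(6, Add(6, Mul(2, N))) = Add(36, Mul(12, N)))
Function('m')(j, C) = 0 (Function('m')(j, C) = Mul(Add(36, Mul(12, -3)), Pow(-12, -1)) = Mul(Add(36, -36), Rational(-1, 12)) = Mul(0, Rational(-1, 12)) = 0)
Pow(Add(Mul(814, Function('m')(-1, -3)), Add(34482, -47738)), -1) = Pow(Add(Mul(814, 0), Add(34482, -47738)), -1) = Pow(Add(0, -13256), -1) = Pow(-13256, -1) = Rational(-1, 13256)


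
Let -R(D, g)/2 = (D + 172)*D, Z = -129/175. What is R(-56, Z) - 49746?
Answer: -36754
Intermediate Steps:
Z = -129/175 (Z = -129*1/175 = -129/175 ≈ -0.73714)
R(D, g) = -2*D*(172 + D) (R(D, g) = -2*(D + 172)*D = -2*(172 + D)*D = -2*D*(172 + D))
R(-56, Z) - 49746 = -2*(-56)*(172 - 56) - 49746 = -2*(-56)*116 - 49746 = 12992 - 49746 = -36754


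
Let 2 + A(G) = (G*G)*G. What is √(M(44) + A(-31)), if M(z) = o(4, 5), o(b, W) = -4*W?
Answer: I*√29813 ≈ 172.66*I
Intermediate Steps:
M(z) = -20 (M(z) = -4*5 = -20)
A(G) = -2 + G³ (A(G) = -2 + (G*G)*G = -2 + G²*G = -2 + G³)
√(M(44) + A(-31)) = √(-20 + (-2 + (-31)³)) = √(-20 + (-2 - 29791)) = √(-20 - 29793) = √(-29813) = I*√29813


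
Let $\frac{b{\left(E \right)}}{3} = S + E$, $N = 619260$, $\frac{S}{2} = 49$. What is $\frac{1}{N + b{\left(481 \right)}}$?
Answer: $\frac{1}{620997} \approx 1.6103 \cdot 10^{-6}$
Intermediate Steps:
$S = 98$ ($S = 2 \cdot 49 = 98$)
$b{\left(E \right)} = 294 + 3 E$ ($b{\left(E \right)} = 3 \left(98 + E\right) = 294 + 3 E$)
$\frac{1}{N + b{\left(481 \right)}} = \frac{1}{619260 + \left(294 + 3 \cdot 481\right)} = \frac{1}{619260 + \left(294 + 1443\right)} = \frac{1}{619260 + 1737} = \frac{1}{620997}$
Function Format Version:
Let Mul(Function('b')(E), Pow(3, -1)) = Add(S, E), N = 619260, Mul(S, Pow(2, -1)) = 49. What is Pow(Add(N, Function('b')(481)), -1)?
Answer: Rational(1, 620997) ≈ 1.6103e-6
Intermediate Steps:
S = 98 (S = Mul(2, 49) = 98)
Function('b')(E) = Add(294, Mul(3, E)) (Function('b')(E) = Mul(3, Add(98, E)) = Add(294, Mul(3, E)))
Pow(Add(N, Function('b')(481)), -1) = Pow(Add(619260, Add(294, Mul(3, 481))), -1) = Pow(Add(619260, Add(294, 1443)), -1) = Pow(Add(619260, 1737), -1) = Pow(620997, -1) = Rational(1, 620997)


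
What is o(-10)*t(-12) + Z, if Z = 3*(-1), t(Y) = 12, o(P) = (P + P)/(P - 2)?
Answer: 17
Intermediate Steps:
o(P) = 2*P/(-2 + P) (o(P) = (2*P)/(-2 + P) = 2*P/(-2 + P))
Z = -3
o(-10)*t(-12) + Z = (2*(-10)/(-2 - 10))*12 - 3 = (2*(-10)/(-12))*12 - 3 = (2*(-10)*(-1/12))*12 - 3 = (5/3)*12 - 3 = 20 - 3 = 17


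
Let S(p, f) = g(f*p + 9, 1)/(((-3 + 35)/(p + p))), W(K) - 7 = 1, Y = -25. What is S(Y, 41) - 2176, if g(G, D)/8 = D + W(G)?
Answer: -4577/2 ≈ -2288.5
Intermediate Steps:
W(K) = 8 (W(K) = 7 + 1 = 8)
g(G, D) = 64 + 8*D (g(G, D) = 8*(D + 8) = 8*(8 + D) = 64 + 8*D)
S(p, f) = 9*p/2 (S(p, f) = (64 + 8*1)/(((-3 + 35)/(p + p))) = (64 + 8)/((32/((2*p)))) = 72/((32*(1/(2*p)))) = 72/((16/p)) = 72*(p/16) = 9*p/2)
S(Y, 41) - 2176 = (9/2)*(-25) - 2176 = -225/2 - 2176 = -4577/2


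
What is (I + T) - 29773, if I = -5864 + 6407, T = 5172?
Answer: -24058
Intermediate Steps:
I = 543
(I + T) - 29773 = (543 + 5172) - 29773 = 5715 - 29773 = -24058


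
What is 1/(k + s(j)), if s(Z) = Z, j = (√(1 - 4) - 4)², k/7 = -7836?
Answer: I/(-54839*I + 8*√3) ≈ -1.8235e-5 + 4.6076e-9*I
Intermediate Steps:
k = -54852 (k = 7*(-7836) = -54852)
j = (-4 + I*√3)² (j = (√(-3) - 4)² = (I*√3 - 4)² = (-4 + I*√3)² ≈ 13.0 - 13.856*I)
1/(k + s(j)) = 1/(-54852 + (4 - I*√3)²)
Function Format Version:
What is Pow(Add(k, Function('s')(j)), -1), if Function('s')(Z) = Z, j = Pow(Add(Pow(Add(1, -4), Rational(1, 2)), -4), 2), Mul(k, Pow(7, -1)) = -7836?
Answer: Mul(I, Pow(Add(Mul(-54839, I), Mul(8, Pow(3, Rational(1, 2)))), -1)) ≈ Add(-1.8235e-5, Mul(4.6076e-9, I))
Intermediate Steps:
k = -54852 (k = Mul(7, -7836) = -54852)
j = Pow(Add(-4, Mul(I, Pow(3, Rational(1, 2)))), 2) (j = Pow(Add(Pow(-3, Rational(1, 2)), -4), 2) = Pow(Add(Mul(I, Pow(3, Rational(1, 2))), -4), 2) = Pow(Add(-4, Mul(I, Pow(3, Rational(1, 2)))), 2) ≈ Add(13.000, Mul(-13.856, I)))
Pow(Add(k, Function('s')(j)), -1) = Pow(Add(-54852, Pow(Add(4, Mul(-1, I, Pow(3, Rational(1, 2)))), 2)), -1)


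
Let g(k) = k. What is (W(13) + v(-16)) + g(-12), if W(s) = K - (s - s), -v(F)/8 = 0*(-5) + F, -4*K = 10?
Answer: 227/2 ≈ 113.50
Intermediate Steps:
K = -5/2 (K = -1/4*10 = -5/2 ≈ -2.5000)
v(F) = -8*F (v(F) = -8*(0*(-5) + F) = -8*(0 + F) = -8*F)
W(s) = -5/2 (W(s) = -5/2 - (s - s) = -5/2 - 1*0 = -5/2 + 0 = -5/2)
(W(13) + v(-16)) + g(-12) = (-5/2 - 8*(-16)) - 12 = (-5/2 + 128) - 12 = 251/2 - 12 = 227/2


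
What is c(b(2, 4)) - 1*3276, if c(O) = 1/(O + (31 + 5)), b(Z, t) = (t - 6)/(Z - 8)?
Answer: -357081/109 ≈ -3276.0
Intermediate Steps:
b(Z, t) = (-6 + t)/(-8 + Z)
c(O) = 1/(36 + O) (c(O) = 1/(O + 36) = 1/(36 + O))
c(b(2, 4)) - 1*3276 = 1/(36 + (-6 + 4)/(-8 + 2)) - 1*3276 = 1/(36 - 2/(-6)) - 3276 = 1/(36 - ⅙*(-2)) - 3276 = 1/(36 + ⅓) - 3276 = 1/(109/3) - 3276 = 3/109 - 3276 = -357081/109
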